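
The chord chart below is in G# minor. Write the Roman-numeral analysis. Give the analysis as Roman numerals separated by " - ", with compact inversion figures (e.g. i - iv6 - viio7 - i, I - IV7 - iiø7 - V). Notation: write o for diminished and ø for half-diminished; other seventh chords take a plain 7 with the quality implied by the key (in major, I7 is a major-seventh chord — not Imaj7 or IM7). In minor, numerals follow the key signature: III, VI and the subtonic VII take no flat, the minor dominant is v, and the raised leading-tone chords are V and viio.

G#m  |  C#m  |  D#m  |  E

i - iv - v - VI

G#m has root G#, degree 1 in G# minor, so i.
C#m has root C#, degree 4 in G# minor, so iv.
D#m: minor triad on D# = scale degree 5 → v.
E: major triad on E = scale degree 6 → VI.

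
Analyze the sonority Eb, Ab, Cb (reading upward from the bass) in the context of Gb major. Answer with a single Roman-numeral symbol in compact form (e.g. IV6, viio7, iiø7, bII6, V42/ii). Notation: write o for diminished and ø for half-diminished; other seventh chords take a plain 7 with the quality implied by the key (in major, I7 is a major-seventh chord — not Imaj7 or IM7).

ii64

The pitches Ab-Cb-Eb form a minor triad rooted on Ab.
In Gb major, Ab is the supertonic; the diatonic minor triad there is ii.
With Eb in the bass the chord is in second inversion, so the figured bass is 64.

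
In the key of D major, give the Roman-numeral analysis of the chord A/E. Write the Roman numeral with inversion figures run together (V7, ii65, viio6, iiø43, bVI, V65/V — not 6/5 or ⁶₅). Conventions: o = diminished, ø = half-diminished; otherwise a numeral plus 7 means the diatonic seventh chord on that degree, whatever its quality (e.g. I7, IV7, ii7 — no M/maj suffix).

V64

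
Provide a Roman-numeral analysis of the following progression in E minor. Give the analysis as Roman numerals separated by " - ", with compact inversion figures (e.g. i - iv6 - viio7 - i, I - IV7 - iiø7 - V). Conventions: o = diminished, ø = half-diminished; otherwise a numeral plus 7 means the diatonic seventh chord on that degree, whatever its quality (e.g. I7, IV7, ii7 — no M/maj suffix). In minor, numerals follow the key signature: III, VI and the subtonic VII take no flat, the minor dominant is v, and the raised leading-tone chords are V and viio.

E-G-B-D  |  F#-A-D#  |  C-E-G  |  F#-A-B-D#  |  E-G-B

i7 - viio6 - VI - V43 - i

E-G-B-D has root E, degree 1 in E minor, so i7.
F#-A-D# has root D#, degree 7 in E minor, so viio6.
C-E-G has root C, degree 6 in E minor, so VI.
F#-A-B-D# has root B, degree 5 in E minor, so V43.
E-G-B: root E is the tonic; minor triad there is i.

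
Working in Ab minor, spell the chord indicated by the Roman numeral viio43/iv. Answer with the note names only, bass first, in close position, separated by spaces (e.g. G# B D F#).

Gb Bbb C Eb

The slash marks an applied leading-tone chord: viio of iv. In Ab minor, iv is Db, so the leading tone to it is C, a half step below.
Building a fully diminished seventh chord on C gives C-Eb-Gb-Bbb.
The figured bass 43 indicates second inversion, placing the fifth (Gb) in the bass: Gb-Bbb-C-Eb.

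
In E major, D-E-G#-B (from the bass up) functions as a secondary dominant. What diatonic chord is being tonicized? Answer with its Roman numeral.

The chord is a dominant seventh chord on E.
A dominant resolves down a perfect fifth: E → A. In E major, A is scale degree 4, i.e. IV.

IV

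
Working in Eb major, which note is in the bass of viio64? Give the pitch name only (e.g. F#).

Ab

viio in Eb major has root D; the chord is D-F-Ab.
The figure 64 means second inversion — the fifth is in the bass.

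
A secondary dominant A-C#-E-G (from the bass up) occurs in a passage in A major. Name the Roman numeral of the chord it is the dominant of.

The chord is a dominant seventh chord on A.
A dominant resolves down a perfect fifth: A → D. In A major, D is scale degree 4, i.e. IV.

IV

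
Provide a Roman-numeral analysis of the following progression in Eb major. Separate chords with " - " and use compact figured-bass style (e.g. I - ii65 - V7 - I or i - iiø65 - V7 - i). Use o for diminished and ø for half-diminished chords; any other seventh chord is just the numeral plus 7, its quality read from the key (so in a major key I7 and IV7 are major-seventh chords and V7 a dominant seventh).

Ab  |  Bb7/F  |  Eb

IV - V43 - I

Ab has root Ab, degree 4 in Eb major, so IV.
Bb7/F: dominant seventh chord on Bb = scale degree 5 → V43.
Eb has root Eb, degree 1 in Eb major, so I.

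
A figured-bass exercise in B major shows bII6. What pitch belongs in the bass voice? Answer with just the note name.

E

bII in B major has root C; the chord is C-E-G.
The figure 6 means first inversion — the third is in the bass.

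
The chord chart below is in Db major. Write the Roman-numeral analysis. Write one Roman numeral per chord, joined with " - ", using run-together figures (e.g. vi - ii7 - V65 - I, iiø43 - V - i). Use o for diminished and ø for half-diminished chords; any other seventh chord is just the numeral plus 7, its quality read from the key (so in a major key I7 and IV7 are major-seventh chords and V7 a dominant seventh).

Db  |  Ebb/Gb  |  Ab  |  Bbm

Db has root Db, degree 1 in Db major, so I.
Ebb/Gb is non-diatonic — a major triad on the lowered supertonic (Ebb): the Neapolitan sixth, bII6 (third, Gb, in the bass — hence the 6).
Ab: root Ab is the dominant; major triad there is V.
Bbm: root Bb is the submediant; minor triad there is vi.

I - bII6 - V - vi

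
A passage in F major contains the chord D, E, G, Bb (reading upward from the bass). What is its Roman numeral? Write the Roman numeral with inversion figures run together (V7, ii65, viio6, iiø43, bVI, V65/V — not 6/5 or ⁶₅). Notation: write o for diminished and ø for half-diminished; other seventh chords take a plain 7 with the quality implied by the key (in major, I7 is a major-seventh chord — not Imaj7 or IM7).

The pitches E-G-Bb-D form a half-diminished seventh chord rooted on E.
In F major, E is the leading tone; the diatonic half-diminished seventh chord there is viiø7.
With D in the bass the chord is in third inversion, so the figured bass is 42.

viiø42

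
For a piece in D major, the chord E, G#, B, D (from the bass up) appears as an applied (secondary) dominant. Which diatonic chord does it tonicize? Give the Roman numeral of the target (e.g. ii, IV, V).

V

The chord is a dominant seventh chord on E.
A dominant resolves down a perfect fifth: E → A. In D major, A is scale degree 5, i.e. V.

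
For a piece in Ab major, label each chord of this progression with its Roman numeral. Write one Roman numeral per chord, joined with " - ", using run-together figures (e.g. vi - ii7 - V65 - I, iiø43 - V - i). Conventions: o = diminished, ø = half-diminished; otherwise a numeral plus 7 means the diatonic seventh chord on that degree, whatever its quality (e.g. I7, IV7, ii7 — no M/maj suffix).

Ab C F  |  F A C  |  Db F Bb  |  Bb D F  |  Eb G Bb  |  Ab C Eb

vi6 - V/ii - ii6 - V/V - V - I

Ab-C-F: root F is the submediant; minor triad there is vi6.
F-A-C: a major triad on F, the applied dominant of ii → V/ii.
Db-F-Bb: minor triad on Bb = scale degree 2 → ii6.
Bb-D-F: a major triad on Bb, the applied dominant of V → V/V.
Eb-G-Bb: major triad on Eb = scale degree 5 → V.
Ab-C-Eb has root Ab, degree 1 in Ab major, so I.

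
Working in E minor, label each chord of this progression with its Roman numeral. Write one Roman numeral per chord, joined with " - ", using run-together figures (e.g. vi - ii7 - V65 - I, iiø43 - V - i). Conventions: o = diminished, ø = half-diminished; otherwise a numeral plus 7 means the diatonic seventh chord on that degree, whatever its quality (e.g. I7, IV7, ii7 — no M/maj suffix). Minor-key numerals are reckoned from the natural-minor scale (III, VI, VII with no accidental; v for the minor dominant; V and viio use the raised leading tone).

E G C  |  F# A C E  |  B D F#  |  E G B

VI6 - iiø7 - v - i

E-G-C: root C is the submediant; major triad there is VI6.
F#-A-C-E: root F# is the supertonic; half-diminished seventh chord there is iiø7.
B-D-F#: minor triad on B = scale degree 5 → v.
E-G-B has root E, degree 1 in E minor, so i.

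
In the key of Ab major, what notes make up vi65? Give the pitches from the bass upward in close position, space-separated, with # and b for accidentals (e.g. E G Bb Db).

Ab C Eb F

The numeral's case and figure indicate a minor seventh chord. In Ab major its root, scale degree 6, is F.
That chord is spelled F-Ab-C-Eb.
The figured bass 65 indicates first inversion, placing the third (Ab) in the bass: Ab-C-Eb-F.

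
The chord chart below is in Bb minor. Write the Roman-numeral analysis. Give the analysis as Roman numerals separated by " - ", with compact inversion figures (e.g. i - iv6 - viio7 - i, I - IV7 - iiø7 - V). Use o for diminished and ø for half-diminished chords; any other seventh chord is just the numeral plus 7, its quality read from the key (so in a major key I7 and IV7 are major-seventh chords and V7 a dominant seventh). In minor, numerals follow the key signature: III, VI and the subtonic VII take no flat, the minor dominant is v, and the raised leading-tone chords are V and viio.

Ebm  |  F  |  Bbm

iv - V - i

Ebm: minor triad on Eb = scale degree 4 → iv.
F has root F, degree 5 in Bb minor, so V.
Bbm: minor triad on Bb = scale degree 1 → i.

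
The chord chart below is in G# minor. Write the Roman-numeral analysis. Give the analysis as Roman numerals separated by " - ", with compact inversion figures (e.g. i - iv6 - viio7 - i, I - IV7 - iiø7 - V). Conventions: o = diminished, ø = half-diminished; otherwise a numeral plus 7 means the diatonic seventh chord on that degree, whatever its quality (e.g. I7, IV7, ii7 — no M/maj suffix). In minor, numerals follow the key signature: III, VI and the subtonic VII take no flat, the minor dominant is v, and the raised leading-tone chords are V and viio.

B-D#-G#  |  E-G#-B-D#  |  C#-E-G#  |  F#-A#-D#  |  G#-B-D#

B-D#-G#: minor triad on G# = scale degree 1 → i6.
E-G#-B-D# has root E, degree 6 in G# minor, so VI7.
C#-E-G# has root C#, degree 4 in G# minor, so iv.
F#-A#-D#: minor triad on D# = scale degree 5 → v6.
G#-B-D#: root G# is the tonic; minor triad there is i.

i6 - VI7 - iv - v6 - i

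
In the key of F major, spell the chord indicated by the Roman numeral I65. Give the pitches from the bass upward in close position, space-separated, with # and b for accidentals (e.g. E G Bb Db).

In F major, the tonic is F, and the diatonic chord built there is a major seventh chord.
Stacking thirds from F gives F-A-C-E.
The figured bass 65 indicates first inversion, placing the third (A) in the bass: A-C-E-F.

A C E F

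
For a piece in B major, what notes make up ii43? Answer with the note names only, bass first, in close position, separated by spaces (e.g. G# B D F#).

G# B C# E

The numeral's case and figure indicate a minor seventh chord. In B major its root, scale degree 2, is C#.
That chord is spelled C#-E-G#-B.
The figured bass 43 indicates second inversion, placing the fifth (G#) in the bass: G#-B-C#-E.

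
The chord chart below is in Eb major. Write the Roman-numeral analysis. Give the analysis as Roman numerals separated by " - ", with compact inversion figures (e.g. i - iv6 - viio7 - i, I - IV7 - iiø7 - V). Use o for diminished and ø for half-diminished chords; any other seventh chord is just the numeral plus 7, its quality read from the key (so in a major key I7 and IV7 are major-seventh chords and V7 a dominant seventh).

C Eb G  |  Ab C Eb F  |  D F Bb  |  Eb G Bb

vi - ii65 - V6 - I

C-Eb-G has root C, degree 6 in Eb major, so vi.
Ab-C-Eb-F: root F is the supertonic; minor seventh chord there is ii65.
D-F-Bb: major triad on Bb = scale degree 5 → V6.
Eb-G-Bb: major triad on Eb = scale degree 1 → I.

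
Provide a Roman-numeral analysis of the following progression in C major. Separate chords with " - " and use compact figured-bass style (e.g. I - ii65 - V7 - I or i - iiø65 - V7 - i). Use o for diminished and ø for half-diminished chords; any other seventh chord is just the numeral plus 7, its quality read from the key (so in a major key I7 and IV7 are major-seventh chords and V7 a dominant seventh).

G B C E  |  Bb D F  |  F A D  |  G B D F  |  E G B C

I43 - bVII - ii6 - V7 - I65

G-B-C-E has root C, degree 1 in C major, so I43.
Bb-D-F: Bb with this quality isn't in the key; it's bVII, borrowed from the parallel minor.
F-A-D: minor triad on D = scale degree 2 → ii6.
G-B-D-F: dominant seventh chord on G = scale degree 5 → V7.
E-G-B-C: major seventh chord on C = scale degree 1 → I65.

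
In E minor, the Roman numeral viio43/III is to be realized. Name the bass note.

The applied chord viio43/III is rooted on F#: F#-A-C-Eb.
The figure 43 means second inversion — the fifth is in the bass.

C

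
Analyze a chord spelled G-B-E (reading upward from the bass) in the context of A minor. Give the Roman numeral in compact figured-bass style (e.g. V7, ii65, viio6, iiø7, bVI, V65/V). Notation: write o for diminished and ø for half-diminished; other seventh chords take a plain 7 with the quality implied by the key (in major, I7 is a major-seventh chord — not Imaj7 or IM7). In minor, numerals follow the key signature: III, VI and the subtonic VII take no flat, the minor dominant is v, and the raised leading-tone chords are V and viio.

v6

The pitches E-G-B form a minor triad rooted on E.
E is scale degree 5 in A minor, and a minor triad on that degree is written v.
With G in the bass the chord is in first inversion, so the figured bass is 6.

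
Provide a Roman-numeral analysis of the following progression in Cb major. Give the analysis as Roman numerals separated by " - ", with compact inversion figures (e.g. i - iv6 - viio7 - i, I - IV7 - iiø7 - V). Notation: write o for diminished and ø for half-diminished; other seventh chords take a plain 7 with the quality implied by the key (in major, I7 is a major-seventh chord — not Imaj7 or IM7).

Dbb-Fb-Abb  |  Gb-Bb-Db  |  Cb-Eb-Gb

bII - V - I

Dbb-Fb-Abb: major triad on Dbb — chromatic; Dbb is the lowered second degree, so this is the Neapolitan chord, bII.
Gb-Bb-Db has root Gb, degree 5 in Cb major, so V.
Cb-Eb-Gb: major triad on Cb = scale degree 1 → I.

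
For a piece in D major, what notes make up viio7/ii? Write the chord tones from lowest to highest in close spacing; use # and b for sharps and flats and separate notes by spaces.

D# F# A C

The slash marks an applied leading-tone chord: viio of ii. In D major, ii is E, so the leading tone to it is D#, a half step below.
Building a fully diminished seventh chord on D# gives D#-F#-A-C.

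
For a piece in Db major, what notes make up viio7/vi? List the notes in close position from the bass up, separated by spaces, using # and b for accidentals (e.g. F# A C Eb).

The slash marks an applied leading-tone chord: viio of vi. In Db major, vi is Bb, so the leading tone to it is A, a half step below.
Building a fully diminished seventh chord on A gives A-C-Eb-Gb.

A C Eb Gb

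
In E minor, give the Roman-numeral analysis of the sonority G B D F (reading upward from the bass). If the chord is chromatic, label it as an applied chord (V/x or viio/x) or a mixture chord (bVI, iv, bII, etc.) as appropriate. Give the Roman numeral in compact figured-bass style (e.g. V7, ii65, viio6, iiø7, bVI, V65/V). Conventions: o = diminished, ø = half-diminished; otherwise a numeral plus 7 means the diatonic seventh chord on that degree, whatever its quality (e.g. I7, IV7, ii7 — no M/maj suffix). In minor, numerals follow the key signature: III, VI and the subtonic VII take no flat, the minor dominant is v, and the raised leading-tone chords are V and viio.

Stacked in thirds the chord is G-B-D-F: a dominant seventh chord on G.
G is not a diatonic chord root with this quality in E minor, but it lies a perfect fifth above C (VI), so the chord functions as an applied dominant of VI.

V7/VI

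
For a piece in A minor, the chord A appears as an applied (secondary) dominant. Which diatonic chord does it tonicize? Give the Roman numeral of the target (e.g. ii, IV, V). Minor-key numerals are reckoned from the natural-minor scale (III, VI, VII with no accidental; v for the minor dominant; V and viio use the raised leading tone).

The chord is a major triad on A.
A dominant resolves down a perfect fifth: A → D. In A minor, D is scale degree 4, i.e. iv.

iv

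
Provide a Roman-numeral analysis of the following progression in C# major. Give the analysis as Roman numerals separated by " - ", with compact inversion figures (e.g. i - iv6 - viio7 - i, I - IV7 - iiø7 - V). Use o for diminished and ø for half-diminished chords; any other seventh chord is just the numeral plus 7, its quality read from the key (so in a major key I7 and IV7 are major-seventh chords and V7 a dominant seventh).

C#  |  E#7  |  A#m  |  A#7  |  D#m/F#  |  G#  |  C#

C#: major triad on C# = scale degree 1 → I.
E#7: a dominant seventh chord on E#, the applied dominant of vi → V7/vi.
A#m has root A#, degree 6 in C# major, so vi.
A#7: a dominant seventh chord on A#, the applied dominant of ii → V7/ii.
D#m/F#: root D# is the supertonic; minor triad there is ii6.
G#: major triad on G# = scale degree 5 → V.
C#: major triad on C# = scale degree 1 → I.

I - V7/vi - vi - V7/ii - ii6 - V - I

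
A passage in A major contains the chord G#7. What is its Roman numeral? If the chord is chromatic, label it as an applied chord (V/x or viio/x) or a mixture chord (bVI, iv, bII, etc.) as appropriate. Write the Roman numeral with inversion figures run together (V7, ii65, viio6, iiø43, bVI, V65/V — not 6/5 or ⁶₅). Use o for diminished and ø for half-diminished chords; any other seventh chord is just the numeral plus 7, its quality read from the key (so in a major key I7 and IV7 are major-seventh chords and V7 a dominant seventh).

The pitches G#-B#-D#-F# form a dominant seventh chord rooted on G#.
G# is not a diatonic chord root with this quality in A major, but it lies a perfect fifth above C# (iii), so the chord functions as an applied dominant of iii.

V7/iii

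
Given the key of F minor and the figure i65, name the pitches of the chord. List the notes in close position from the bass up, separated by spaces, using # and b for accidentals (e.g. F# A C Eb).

The numeral's case and figure indicate a minor seventh chord. In F minor its root, the first degree, is F.
Stacking thirds from F gives F-Ab-C-Eb.
With the 65 figure the chord is in first inversion; from the bass Ab upward in close position it reads Ab-C-Eb-F.

Ab C Eb F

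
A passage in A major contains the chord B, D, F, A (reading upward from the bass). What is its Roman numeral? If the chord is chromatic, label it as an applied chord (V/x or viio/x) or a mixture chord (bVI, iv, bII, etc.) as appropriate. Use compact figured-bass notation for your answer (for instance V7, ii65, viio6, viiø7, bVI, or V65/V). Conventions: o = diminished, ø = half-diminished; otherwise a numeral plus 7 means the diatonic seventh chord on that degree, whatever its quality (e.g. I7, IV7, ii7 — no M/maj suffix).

Stacked in thirds the chord is B-D-F-A: a half-diminished seventh chord on B.
B is the second degree of A major. This is the half-diminished supertonic seventh, borrowed from the parallel minor.

iiø7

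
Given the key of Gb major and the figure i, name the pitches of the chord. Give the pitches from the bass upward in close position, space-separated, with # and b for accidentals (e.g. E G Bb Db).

Scale degree 1 in Gb major is Gb; here the chord built on it is altered to a minor triad. i is the minor tonic, borrowed from the parallel minor.
So the chord is Gb-Bbb-Db.

Gb Bbb Db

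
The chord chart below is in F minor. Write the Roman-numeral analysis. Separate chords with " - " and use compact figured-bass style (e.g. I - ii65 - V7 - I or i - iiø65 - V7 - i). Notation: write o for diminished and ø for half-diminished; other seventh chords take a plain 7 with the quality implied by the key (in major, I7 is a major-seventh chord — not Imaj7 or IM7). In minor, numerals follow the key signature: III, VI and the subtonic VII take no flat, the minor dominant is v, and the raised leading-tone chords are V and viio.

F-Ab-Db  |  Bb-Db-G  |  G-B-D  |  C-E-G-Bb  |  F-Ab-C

F-Ab-Db has root Db, degree 6 in F minor, so VI6.
Bb-Db-G: diminished triad on G = scale degree 2 → iio6.
G-B-D: a major triad on G, the applied dominant of V → V/V.
C-E-G-Bb: root C is the dominant; dominant seventh chord there is V7.
F-Ab-C: root F is the tonic; minor triad there is i.

VI6 - iio6 - V/V - V7 - i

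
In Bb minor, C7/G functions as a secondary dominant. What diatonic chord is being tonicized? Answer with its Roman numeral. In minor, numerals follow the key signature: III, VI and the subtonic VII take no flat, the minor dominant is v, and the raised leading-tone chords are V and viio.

V

The chord is a dominant seventh chord on C.
A dominant resolves down a perfect fifth: C → F. In Bb minor, F is scale degree 5, i.e. V.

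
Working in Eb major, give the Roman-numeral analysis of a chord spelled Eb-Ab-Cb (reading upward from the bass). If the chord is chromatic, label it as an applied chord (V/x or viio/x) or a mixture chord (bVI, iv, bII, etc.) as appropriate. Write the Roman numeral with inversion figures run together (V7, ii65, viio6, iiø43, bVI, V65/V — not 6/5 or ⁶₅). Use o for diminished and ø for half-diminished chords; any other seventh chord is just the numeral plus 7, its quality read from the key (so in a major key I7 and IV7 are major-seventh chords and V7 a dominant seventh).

iv64

The pitches Ab-Cb-Eb form a minor triad rooted on Ab.
Ab is the fourth degree of Eb major. This is the minor subdominant, borrowed from the parallel minor.
With Eb in the bass the chord is in second inversion, so the figured bass is 64.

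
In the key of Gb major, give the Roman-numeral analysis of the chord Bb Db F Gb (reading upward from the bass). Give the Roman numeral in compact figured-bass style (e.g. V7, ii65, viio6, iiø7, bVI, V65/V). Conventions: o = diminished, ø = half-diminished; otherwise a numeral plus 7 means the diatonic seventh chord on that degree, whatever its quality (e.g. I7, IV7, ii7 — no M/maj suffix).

Stacked in thirds the chord is Gb-Bb-Db-F: a major seventh chord on Gb.
Gb is scale degree 1 in Gb major, and a major seventh chord on that degree is written I7.
With Bb in the bass the chord is in first inversion, so the figured bass is 65.

I65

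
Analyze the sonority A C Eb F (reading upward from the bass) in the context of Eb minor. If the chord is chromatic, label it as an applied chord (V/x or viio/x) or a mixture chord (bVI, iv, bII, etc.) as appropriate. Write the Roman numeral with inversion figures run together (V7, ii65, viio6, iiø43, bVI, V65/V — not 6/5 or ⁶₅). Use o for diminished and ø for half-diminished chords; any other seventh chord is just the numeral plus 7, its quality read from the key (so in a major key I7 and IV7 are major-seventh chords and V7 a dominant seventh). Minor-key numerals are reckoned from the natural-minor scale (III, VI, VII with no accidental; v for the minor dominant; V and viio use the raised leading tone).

V65/V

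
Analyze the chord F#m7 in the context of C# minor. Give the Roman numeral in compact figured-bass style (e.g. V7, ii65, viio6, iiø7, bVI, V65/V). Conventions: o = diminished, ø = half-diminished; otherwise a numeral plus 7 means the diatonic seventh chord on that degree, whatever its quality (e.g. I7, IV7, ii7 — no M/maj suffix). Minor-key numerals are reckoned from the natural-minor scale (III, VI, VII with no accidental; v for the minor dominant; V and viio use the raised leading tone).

iv7

Stacked in thirds the chord is F#-A-C#-E: a minor seventh chord on F#.
In C# minor, F# is the subdominant; the diatonic minor seventh chord there is iv7.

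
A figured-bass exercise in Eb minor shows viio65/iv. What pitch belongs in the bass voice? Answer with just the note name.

Bb

The applied chord viio65/iv is rooted on G: G-Bb-Db-Fb.
The figure 65 means first inversion — the third is in the bass.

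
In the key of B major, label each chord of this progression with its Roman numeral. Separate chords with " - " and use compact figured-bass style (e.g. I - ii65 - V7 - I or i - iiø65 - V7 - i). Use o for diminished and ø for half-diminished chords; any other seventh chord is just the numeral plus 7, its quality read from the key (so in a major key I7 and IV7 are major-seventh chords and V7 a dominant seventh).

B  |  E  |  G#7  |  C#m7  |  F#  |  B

B: root B is the tonic; major triad there is I.
E: root E is the subdominant; major triad there is IV.
G#7 is the secondary dominant of ii (dominant seventh chord on G#): V7/ii.
C#m7: root C# is the supertonic; minor seventh chord there is ii7.
F#: major triad on F# = scale degree 5 → V.
B: root B is the tonic; major triad there is I.

I - IV - V7/ii - ii7 - V - I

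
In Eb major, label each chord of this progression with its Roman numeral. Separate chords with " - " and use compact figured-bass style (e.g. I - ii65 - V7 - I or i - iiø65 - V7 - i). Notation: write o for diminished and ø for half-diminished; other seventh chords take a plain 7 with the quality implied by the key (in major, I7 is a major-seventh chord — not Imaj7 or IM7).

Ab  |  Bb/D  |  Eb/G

Ab: major triad on Ab = scale degree 4 → IV.
Bb/D: major triad on Bb = scale degree 5 → V6.
Eb/G: major triad on Eb = scale degree 1 → I6.

IV - V6 - I6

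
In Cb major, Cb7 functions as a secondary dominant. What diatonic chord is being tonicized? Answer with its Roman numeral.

IV

The chord is a dominant seventh chord on Cb.
A dominant resolves down a perfect fifth: Cb → Fb. In Cb major, Fb is scale degree 4, i.e. IV.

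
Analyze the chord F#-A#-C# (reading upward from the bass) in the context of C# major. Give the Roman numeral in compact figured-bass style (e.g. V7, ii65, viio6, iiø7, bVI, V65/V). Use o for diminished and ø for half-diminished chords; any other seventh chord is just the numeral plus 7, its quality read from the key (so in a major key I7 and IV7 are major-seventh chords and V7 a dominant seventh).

IV

The pitches F#-A#-C# form a major triad rooted on F#.
F# is scale degree 4 in C# major, and a major triad on that degree is written IV.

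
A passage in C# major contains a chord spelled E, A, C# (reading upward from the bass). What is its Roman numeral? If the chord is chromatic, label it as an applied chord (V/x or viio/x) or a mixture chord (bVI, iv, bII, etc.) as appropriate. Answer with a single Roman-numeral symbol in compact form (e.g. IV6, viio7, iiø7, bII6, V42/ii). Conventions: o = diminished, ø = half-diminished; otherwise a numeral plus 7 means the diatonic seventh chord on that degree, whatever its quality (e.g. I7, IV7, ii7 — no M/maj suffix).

Stacked in thirds the chord is A-C#-E: a major triad on A.
A is the lowered sixth degree of C# major (diatonic 6 would be A#). This is a major triad on the lowered sixth degree, borrowed from the parallel minor.
With E in the bass the chord is in second inversion, so the figured bass is 64.

bVI64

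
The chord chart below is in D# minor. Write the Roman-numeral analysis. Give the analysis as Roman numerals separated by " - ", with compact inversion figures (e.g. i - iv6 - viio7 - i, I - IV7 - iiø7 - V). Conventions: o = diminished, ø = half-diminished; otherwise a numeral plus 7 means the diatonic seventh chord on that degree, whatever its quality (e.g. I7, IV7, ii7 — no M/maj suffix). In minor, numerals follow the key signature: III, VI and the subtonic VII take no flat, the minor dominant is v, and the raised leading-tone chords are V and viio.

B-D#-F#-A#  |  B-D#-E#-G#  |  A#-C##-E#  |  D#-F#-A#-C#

B-D#-F#-A#: root B is the submediant; major seventh chord there is VI7.
B-D#-E#-G#: half-diminished seventh chord on E# = scale degree 2 → iiø43.
A#-C##-E#: major triad on A# = scale degree 5 → V.
D#-F#-A#-C#: minor seventh chord on D# = scale degree 1 → i7.

VI7 - iiø43 - V - i7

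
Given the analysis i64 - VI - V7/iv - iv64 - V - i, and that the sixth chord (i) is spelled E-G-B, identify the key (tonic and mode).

The chord Em is a minor triad rooted on E; its label is i.
If E is scale degree 1 and the mode makes that degree carry a minor triad, the tonic is E and the mode is minor.

E minor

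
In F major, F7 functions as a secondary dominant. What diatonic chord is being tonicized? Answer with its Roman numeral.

IV

The chord is a dominant seventh chord on F.
A dominant resolves down a perfect fifth: F → Bb. In F major, Bb is scale degree 4, i.e. IV.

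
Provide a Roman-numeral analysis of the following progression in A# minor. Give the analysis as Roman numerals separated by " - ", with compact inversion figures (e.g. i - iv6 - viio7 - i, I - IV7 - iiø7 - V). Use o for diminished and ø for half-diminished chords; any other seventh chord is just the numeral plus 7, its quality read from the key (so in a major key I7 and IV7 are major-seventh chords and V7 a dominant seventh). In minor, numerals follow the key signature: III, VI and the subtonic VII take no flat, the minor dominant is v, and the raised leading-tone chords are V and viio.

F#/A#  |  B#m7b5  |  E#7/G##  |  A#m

F#/A# has root F#, degree 6 in A# minor, so VI6.
B#m7b5: root B# is the supertonic; half-diminished seventh chord there is iiø7.
E#7/G##: root E# is the dominant; dominant seventh chord there is V65.
A#m has root A#, degree 1 in A# minor, so i.

VI6 - iiø7 - V65 - i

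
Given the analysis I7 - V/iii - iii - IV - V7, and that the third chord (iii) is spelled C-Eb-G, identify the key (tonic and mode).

The anchor chord is a minor triad on C, labeled iii.
iii on C implies C is the mediant; that puts the tonic at Ab, and the lowercase numeral fits major mode.

Ab major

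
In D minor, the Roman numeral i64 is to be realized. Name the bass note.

A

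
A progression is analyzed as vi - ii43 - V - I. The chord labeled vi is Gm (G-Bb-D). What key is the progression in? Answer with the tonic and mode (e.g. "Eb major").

Bb major

The anchor chord is a minor triad on G, labeled vi.
vi on G implies G is the submediant; that puts the tonic at Bb, and the lowercase numeral fits major mode.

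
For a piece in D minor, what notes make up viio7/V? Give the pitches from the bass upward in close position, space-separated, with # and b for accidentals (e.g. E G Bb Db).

G# B D F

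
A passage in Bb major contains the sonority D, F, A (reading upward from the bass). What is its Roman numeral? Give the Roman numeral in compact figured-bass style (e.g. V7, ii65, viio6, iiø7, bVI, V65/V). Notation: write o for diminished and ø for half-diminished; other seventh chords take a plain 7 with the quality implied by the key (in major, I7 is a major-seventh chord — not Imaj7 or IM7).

iii

The pitches D-F-A form a minor triad rooted on D.
D is scale degree 3 in Bb major, and a minor triad on that degree is written iii.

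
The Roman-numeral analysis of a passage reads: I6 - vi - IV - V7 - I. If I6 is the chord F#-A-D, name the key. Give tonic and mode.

D major

I6 is given as F#-A-D — a major triad with root D.
If D is scale degree 1 and the mode makes that degree carry a major triad, the tonic is D and the mode is major.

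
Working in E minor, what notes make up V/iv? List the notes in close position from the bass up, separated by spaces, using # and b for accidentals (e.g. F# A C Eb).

V/iv is a secondary dominant — the dominant triad of iv. iv in E minor is A, so the applied chord's root is E, a perfect fifth above.
Building a major triad on E gives E-G#-B.

E G# B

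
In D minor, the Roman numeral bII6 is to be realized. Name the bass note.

bII in D minor has root Eb; the chord is Eb-G-Bb.
The figure 6 means first inversion — the third is in the bass.

G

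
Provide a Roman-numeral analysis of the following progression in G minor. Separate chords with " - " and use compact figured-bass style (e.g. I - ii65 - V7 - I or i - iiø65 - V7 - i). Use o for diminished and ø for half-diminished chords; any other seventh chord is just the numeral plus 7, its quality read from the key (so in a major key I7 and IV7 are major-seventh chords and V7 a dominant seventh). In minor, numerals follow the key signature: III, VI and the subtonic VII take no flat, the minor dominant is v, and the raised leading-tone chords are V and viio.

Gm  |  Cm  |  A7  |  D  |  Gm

Gm has root G, degree 1 in G minor, so i.
Cm: root C is the subdominant; minor triad there is iv.
A7: chromatic; A is V of V, so V7/V.
D has root D, degree 5 in G minor, so V.
Gm: minor triad on G = scale degree 1 → i.

i - iv - V7/V - V - i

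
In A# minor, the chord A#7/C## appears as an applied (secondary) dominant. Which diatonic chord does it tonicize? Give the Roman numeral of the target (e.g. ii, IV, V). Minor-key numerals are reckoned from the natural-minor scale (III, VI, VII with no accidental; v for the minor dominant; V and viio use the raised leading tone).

The chord is a dominant seventh chord on A#.
A dominant resolves down a perfect fifth: A# → D#. In A# minor, D# is scale degree 4, i.e. iv.

iv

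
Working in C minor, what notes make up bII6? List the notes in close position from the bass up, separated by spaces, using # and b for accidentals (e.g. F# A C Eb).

F Ab Db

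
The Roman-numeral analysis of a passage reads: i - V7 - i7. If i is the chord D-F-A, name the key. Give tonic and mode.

D minor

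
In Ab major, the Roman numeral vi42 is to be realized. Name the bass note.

vi in Ab major has root F; the chord is F-Ab-C-Eb.
The figure 42 means third inversion — the seventh is in the bass.

Eb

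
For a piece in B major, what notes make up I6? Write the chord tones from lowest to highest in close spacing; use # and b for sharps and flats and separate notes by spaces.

The numeral's case and figure indicate a major triad. In B major its root, the first degree, is B.
That chord is spelled B-D#-F#.
With the 6 figure the chord is in first inversion; from the bass D# upward in close position it reads D#-F#-B.

D# F# B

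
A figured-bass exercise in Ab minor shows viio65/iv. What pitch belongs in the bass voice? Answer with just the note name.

Eb

The applied chord viio65/iv is rooted on C: C-Eb-Gb-Bbb.
The figure 65 means first inversion — the third is in the bass.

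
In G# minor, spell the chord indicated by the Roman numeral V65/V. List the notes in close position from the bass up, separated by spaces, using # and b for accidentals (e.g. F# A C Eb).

The slash means an applied dominant: we want the dominant of V. In G# minor, V is D# major, and its dominant is built on A#.
Building a dominant seventh chord on A# gives A#-C##-E#-G#.
With the 65 figure the chord is in first inversion; from the bass C## upward in close position it reads C##-E#-G#-A#.

C## E# G# A#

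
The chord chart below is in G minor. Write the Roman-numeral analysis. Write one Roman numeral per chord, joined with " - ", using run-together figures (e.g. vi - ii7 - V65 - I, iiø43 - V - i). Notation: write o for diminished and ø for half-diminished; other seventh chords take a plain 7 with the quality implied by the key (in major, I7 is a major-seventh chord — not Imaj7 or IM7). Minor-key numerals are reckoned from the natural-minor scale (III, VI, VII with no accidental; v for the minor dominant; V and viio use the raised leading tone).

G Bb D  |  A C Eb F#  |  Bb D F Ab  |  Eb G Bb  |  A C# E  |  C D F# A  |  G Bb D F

G-Bb-D: minor triad on G = scale degree 1 → i.
A-C-Eb-F#: root F# is the leading tone; fully diminished seventh chord there is viio65.
Bb-D-F-Ab: chromatic; Bb is V of VI, so V7/VI.
Eb-G-Bb has root Eb, degree 6 in G minor, so VI.
A-C#-E is the secondary dominant of V (major triad on A): V/V.
C-D-F#-A: dominant seventh chord on D = scale degree 5 → V42.
G-Bb-D-F has root G, degree 1 in G minor, so i7.

i - viio65 - V7/VI - VI - V/V - V42 - i7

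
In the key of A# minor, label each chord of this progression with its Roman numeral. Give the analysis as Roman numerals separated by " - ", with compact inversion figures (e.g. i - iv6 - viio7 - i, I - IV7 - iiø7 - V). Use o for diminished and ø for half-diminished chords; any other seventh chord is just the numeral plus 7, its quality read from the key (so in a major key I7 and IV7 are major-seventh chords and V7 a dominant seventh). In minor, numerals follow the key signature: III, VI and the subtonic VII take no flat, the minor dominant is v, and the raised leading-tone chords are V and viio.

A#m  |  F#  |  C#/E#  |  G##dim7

A#m has root A#, degree 1 in A# minor, so i.
F#: root F# is the submediant; major triad there is VI.
C#/E# has root C#, degree 3 in A# minor, so III6.
G##dim7: fully diminished seventh chord on G## = scale degree 7 → viio7.

i - VI - III6 - viio7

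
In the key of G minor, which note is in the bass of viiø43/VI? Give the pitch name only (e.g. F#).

Ab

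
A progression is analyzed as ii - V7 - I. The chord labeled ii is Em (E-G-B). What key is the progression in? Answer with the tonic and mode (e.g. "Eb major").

ii is given as E-G-B — a minor triad with root E.
Counting down one scale step from E places the tonic on D; a minor triad on degree 2 is diatonic only in major.

D major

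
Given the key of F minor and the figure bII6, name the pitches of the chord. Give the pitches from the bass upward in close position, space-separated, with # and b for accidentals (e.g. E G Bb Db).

bII6 is the Neapolitan sixth — a major triad on the lowered second degree, here in its customary first inversion. In F minor that root is Gb.
So the chord is Gb-Bb-Db, a major triad.
With the 6 figure the chord is in first inversion; from the bass Bb upward in close position it reads Bb-Db-Gb.

Bb Db Gb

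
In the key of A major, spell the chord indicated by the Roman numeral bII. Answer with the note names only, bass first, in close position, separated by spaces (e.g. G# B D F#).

Bb D F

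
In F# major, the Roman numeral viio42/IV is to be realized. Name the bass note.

G

The applied chord viio42/IV is rooted on A#: A#-C#-E-G.
The figure 42 means third inversion — the seventh is in the bass.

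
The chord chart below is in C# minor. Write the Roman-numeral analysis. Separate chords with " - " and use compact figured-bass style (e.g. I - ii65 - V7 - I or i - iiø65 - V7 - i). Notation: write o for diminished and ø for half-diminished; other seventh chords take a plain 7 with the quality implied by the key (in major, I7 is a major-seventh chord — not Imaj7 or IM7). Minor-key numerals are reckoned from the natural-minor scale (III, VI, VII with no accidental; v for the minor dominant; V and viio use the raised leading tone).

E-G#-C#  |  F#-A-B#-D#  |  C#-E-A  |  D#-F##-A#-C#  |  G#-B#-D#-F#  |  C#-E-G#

E-G#-C#: minor triad on C# = scale degree 1 → i6.
F#-A-B#-D#: fully diminished seventh chord on B# = scale degree 7 → viio43.
C#-E-A: major triad on A = scale degree 6 → VI6.
D#-F##-A#-C# is the secondary dominant of V (dominant seventh chord on D#): V7/V.
G#-B#-D#-F# has root G#, degree 5 in C# minor, so V7.
C#-E-G#: root C# is the tonic; minor triad there is i.

i6 - viio43 - VI6 - V7/V - V7 - i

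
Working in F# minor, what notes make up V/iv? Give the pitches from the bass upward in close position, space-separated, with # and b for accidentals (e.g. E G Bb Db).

The slash means an applied dominant: we want the dominant of iv. In F# minor, iv is B minor, and its dominant is built on F#.
Building a major triad on F# gives F#-A#-C#.

F# A# C#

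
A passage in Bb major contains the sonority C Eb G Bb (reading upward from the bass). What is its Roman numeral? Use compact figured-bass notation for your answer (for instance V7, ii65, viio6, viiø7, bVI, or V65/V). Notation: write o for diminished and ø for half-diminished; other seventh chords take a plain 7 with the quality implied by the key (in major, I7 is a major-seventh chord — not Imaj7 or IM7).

ii7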